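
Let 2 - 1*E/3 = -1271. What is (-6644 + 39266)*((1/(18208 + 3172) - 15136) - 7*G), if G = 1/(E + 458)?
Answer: -3225081273404439/6531590 ≈ -4.9377e+8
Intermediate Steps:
E = 3819 (E = 6 - 3*(-1271) = 6 + 3813 = 3819)
G = 1/4277 (G = 1/(3819 + 458) = 1/4277 ≈ 0.00023381)
(-6644 + 39266)*((1/(18208 + 3172) - 15136) - 7*G) = (-6644 + 39266)*((1/(18208 + 3172) - 15136) - 7*1/4277) = 32622*((1/21380 - 15136) - 1/611) = 32622*(-323607679/21380 - 1/611) = 32622*(-197724313249/13063180) = -3225081273404439/6531590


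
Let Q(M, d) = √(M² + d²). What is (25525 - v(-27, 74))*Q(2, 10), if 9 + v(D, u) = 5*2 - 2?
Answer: 51052*√26 ≈ 2.6032e+5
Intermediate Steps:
v(D, u) = -1 (v(D, u) = -9 + (5*2 - 2) = -9 + (10 - 2) = -9 + 8 = -1)
(25525 - v(-27, 74))*Q(2, 10) = (25525 - 1*(-1))*√(2² + 10²) = (25525 + 1)*√(4 + 100) = 25526*√104 = 25526*(2*√26) = 51052*√26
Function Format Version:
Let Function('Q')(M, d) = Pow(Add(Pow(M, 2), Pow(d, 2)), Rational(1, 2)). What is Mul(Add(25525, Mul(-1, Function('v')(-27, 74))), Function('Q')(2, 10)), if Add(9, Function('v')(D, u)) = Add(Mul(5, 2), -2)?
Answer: Mul(51052, Pow(26, Rational(1, 2))) ≈ 2.6032e+5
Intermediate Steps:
Function('v')(D, u) = -1 (Function('v')(D, u) = Add(-9, Add(Mul(5, 2), -2)) = Add(-9, Add(10, -2)) = Add(-9, 8) = -1)
Mul(Add(25525, Mul(-1, Function('v')(-27, 74))), Function('Q')(2, 10)) = Mul(Add(25525, Mul(-1, -1)), Pow(Add(Pow(2, 2), Pow(10, 2)), Rational(1, 2))) = Mul(Add(25525, 1), Pow(Add(4, 100), Rational(1, 2))) = Mul(25526, Pow(104, Rational(1, 2))) = Mul(25526, Mul(2, Pow(26, Rational(1, 2)))) = Mul(51052, Pow(26, Rational(1, 2)))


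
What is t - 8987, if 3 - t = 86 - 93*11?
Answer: -8047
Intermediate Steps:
t = 940 (t = 3 - (86 - 93*11) = 3 - (86 - 1023) = 3 - 1*(-937) = 3 + 937 = 940)
t - 8987 = 940 - 8987 = -8047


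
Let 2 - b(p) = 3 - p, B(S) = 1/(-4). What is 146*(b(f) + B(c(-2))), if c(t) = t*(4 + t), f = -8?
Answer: -2701/2 ≈ -1350.5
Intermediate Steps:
B(S) = -¼
b(p) = -1 + p (b(p) = 2 - (3 - p) = 2 + (-3 + p) = -1 + p)
146*(b(f) + B(c(-2))) = 146*((-1 - 8) - ¼) = 146*(-9 - ¼) = 146*(-37/4) = -2701/2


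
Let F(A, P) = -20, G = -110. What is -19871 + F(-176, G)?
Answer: -19891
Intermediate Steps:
-19871 + F(-176, G) = -19871 - 20 = -19891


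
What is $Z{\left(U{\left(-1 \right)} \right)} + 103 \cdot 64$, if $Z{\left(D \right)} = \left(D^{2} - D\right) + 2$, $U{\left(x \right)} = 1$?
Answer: $6594$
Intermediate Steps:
$Z{\left(D \right)} = 2 + D^{2} - D$
$Z{\left(U{\left(-1 \right)} \right)} + 103 \cdot 64 = \left(2 + 1^{2} - 1\right) + 103 \cdot 64 = \left(2 + 1 - 1\right) + 6592 = 2 + 6592 = 6594$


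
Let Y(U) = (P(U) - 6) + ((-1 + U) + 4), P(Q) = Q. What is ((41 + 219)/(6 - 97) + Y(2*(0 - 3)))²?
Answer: 15625/49 ≈ 318.88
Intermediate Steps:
Y(U) = -3 + 2*U (Y(U) = (U - 6) + ((-1 + U) + 4) = (-6 + U) + (3 + U) = -3 + 2*U)
((41 + 219)/(6 - 97) + Y(2*(0 - 3)))² = ((41 + 219)/(6 - 97) + (-3 + 2*(2*(0 - 3))))² = (260/(-91) + (-3 + 2*(2*(-3))))² = (260*(-1/91) + (-3 + 2*(-6)))² = (-20/7 + (-3 - 12))² = (-20/7 - 15)² = (-125/7)² = 15625/49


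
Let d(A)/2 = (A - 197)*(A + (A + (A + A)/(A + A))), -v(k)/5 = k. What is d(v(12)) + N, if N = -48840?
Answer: 12326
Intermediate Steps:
v(k) = -5*k
d(A) = 2*(1 + 2*A)*(-197 + A) (d(A) = 2*((A - 197)*(A + (A + (A + A)/(A + A)))) = 2*((-197 + A)*(A + (A + (2*A)/((2*A))))) = 2*((-197 + A)*(A + (A + (2*A)*(1/(2*A))))) = 2*((-197 + A)*(A + (A + 1))) = 2*((-197 + A)*(A + (1 + A))) = 2*((-197 + A)*(1 + 2*A)) = 2*((1 + 2*A)*(-197 + A)) = 2*(1 + 2*A)*(-197 + A))
d(v(12)) + N = (-394 - (-3930)*12 + 4*(-5*12)**2) - 48840 = (-394 - 786*(-60) + 4*(-60)**2) - 48840 = (-394 + 47160 + 4*3600) - 48840 = (-394 + 47160 + 14400) - 48840 = 61166 - 48840 = 12326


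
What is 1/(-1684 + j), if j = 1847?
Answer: 1/163 ≈ 0.0061350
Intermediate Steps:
1/(-1684 + j) = 1/(-1684 + 1847) = 1/163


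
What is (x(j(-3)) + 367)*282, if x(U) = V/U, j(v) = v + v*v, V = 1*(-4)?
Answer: 103306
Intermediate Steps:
V = -4
j(v) = v + v²
x(U) = -4/U
(x(j(-3)) + 367)*282 = (-4*(-1/(3*(1 - 3))) + 367)*282 = (-4/((-3*(-2))) + 367)*282 = (-4/6 + 367)*282 = (-4*⅙ + 367)*282 = (-⅔ + 367)*282 = (1099/3)*282 = 103306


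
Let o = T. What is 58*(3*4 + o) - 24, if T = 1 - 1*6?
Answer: 382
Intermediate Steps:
T = -5 (T = 1 - 6 = -5)
o = -5
58*(3*4 + o) - 24 = 58*(3*4 - 5) - 24 = 58*(12 - 5) - 24 = 58*7 - 24 = 406 - 24 = 382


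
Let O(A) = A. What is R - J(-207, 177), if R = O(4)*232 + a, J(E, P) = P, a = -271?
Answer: 480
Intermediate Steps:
R = 657 (R = 4*232 - 271 = 928 - 271 = 657)
R - J(-207, 177) = 657 - 1*177 = 657 - 177 = 480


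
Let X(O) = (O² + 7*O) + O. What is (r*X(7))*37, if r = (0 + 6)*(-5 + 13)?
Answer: 186480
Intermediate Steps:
r = 48 (r = 6*8 = 48)
X(O) = O² + 8*O
(r*X(7))*37 = (48*(7*(8 + 7)))*37 = (48*(7*15))*37 = (48*105)*37 = 5040*37 = 186480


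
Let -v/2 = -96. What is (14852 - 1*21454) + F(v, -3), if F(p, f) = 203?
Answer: -6399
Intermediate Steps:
v = 192 (v = -2*(-96) = 192)
(14852 - 1*21454) + F(v, -3) = (14852 - 1*21454) + 203 = (14852 - 21454) + 203 = -6602 + 203 = -6399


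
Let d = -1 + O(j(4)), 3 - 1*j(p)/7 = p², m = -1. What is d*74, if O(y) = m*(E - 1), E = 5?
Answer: -370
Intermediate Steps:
j(p) = 21 - 7*p²
O(y) = -4 (O(y) = -(5 - 1) = -1*4 = -4)
d = -5 (d = -1 - 4 = -5)
d*74 = -5*74 = -370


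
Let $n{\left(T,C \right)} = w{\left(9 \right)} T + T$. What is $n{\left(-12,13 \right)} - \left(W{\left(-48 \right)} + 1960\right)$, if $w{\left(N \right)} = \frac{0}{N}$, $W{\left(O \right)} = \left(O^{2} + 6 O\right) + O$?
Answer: $-3940$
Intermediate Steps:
$W{\left(O \right)} = O^{2} + 7 O$
$w{\left(N \right)} = 0$
$n{\left(T,C \right)} = T$ ($n{\left(T,C \right)} = 0 T + T = 0 + T = T$)
$n{\left(-12,13 \right)} - \left(W{\left(-48 \right)} + 1960\right) = -12 - \left(- 48 \left(7 - 48\right) + 1960\right) = -12 - \left(\left(-48\right) \left(-41\right) + 1960\right) = -12 - \left(1968 + 1960\right) = -12 - 3928 = -3940$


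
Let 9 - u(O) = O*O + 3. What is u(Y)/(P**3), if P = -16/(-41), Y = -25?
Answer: -42662099/4096 ≈ -10416.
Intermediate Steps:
P = 16/41 (P = -16*(-1/41) = 16/41 ≈ 0.39024)
u(O) = 6 - O**2 (u(O) = 9 - (O*O + 3) = 9 - (O**2 + 3) = 9 - (3 + O**2) = 9 + (-3 - O**2) = 6 - O**2)
u(Y)/(P**3) = (6 - 1*(-25)**2)/((16/41)**3) = (6 - 1*625)/(4096/68921) = (6 - 625)*(68921/4096) = -619*68921/4096 = -42662099/4096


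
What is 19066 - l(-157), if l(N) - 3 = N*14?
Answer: 21261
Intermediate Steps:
l(N) = 3 + 14*N (l(N) = 3 + N*14 = 3 + 14*N)
19066 - l(-157) = 19066 - (3 + 14*(-157)) = 19066 - (3 - 2198) = 19066 - 1*(-2195) = 19066 + 2195 = 21261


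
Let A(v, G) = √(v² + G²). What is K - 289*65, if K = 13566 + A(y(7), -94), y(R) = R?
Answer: -5219 + √8885 ≈ -5124.7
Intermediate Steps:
A(v, G) = √(G² + v²)
K = 13566 + √8885 (K = 13566 + √((-94)² + 7²) = 13566 + √(8836 + 49) = 13566 + √8885 ≈ 13660.)
K - 289*65 = (13566 + √8885) - 289*65 = (13566 + √8885) - 1*18785 = (13566 + √8885) - 18785 = -5219 + √8885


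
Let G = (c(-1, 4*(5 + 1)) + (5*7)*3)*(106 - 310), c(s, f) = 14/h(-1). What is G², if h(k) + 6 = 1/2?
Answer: 52857688464/121 ≈ 4.3684e+8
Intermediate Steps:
h(k) = -11/2 (h(k) = -6 + 1/2 = -6 + ½ = -11/2)
c(s, f) = -28/11 (c(s, f) = 14/(-11/2) = 14*(-2/11) = -28/11)
G = -229908/11 (G = (-28/11 + (5*7)*3)*(106 - 310) = (-28/11 + 35*3)*(-204) = (-28/11 + 105)*(-204) = (1127/11)*(-204) = -229908/11 ≈ -20901.)
G² = (-229908/11)² = 52857688464/121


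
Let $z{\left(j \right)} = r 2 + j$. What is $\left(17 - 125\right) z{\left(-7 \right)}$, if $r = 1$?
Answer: $540$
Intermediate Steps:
$z{\left(j \right)} = 2 + j$ ($z{\left(j \right)} = 1 \cdot 2 + j = 2 + j$)
$\left(17 - 125\right) z{\left(-7 \right)} = \left(17 - 125\right) \left(2 - 7\right) = \left(-108\right) \left(-5\right) = 540$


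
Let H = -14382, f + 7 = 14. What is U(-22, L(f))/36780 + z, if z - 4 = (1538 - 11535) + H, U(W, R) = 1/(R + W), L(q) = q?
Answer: -13447687501/551700 ≈ -24375.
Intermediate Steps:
f = 7 (f = -7 + 14 = 7)
z = -24375 (z = 4 + ((1538 - 11535) - 14382) = 4 + (-9997 - 14382) = 4 - 24379 = -24375)
U(-22, L(f))/36780 + z = 1/((7 - 22)*36780) - 24375 = (1/36780)/(-15) - 24375 = -1/15*1/36780 - 24375 = -1/551700 - 24375 = -13447687501/551700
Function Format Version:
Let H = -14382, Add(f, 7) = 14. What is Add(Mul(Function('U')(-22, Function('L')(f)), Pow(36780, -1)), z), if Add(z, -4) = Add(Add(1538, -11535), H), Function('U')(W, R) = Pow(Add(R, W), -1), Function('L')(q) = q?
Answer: Rational(-13447687501, 551700) ≈ -24375.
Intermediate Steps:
f = 7 (f = Add(-7, 14) = 7)
z = -24375 (z = Add(4, Add(Add(1538, -11535), -14382)) = Add(4, Add(-9997, -14382)) = Add(4, -24379) = -24375)
Add(Mul(Function('U')(-22, Function('L')(f)), Pow(36780, -1)), z) = Add(Mul(Pow(Add(7, -22), -1), Pow(36780, -1)), -24375) = Add(Mul(Pow(-15, -1), Rational(1, 36780)), -24375) = Add(Mul(Rational(-1, 15), Rational(1, 36780)), -24375) = Add(Rational(-1, 551700), -24375) = Rational(-13447687501, 551700)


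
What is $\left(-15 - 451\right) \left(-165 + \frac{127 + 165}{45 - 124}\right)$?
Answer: $\frac{6210382}{79} \approx 78612.0$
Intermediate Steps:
$\left(-15 - 451\right) \left(-165 + \frac{127 + 165}{45 - 124}\right) = - 466 \left(-165 + \frac{292}{-79}\right) = - 466 \left(-165 + 292 \left(- \frac{1}{79}\right)\right) = - 466 \left(-165 - \frac{292}{79}\right) = \left(-466\right) \left(- \frac{13327}{79}\right) = \frac{6210382}{79}$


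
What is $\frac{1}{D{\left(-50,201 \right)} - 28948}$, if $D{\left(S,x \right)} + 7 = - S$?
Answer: $- \frac{1}{28905} \approx -3.4596 \cdot 10^{-5}$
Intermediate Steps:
$D{\left(S,x \right)} = -7 - S$
$\frac{1}{D{\left(-50,201 \right)} - 28948} = \frac{1}{\left(-7 - -50\right) - 28948} = \frac{1}{\left(-7 + 50\right) - 28948} = \frac{1}{43 - 28948} = \frac{1}{-28905} = - \frac{1}{28905}$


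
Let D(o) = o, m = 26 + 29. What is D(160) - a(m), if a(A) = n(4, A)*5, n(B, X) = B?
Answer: 140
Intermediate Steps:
m = 55
a(A) = 20 (a(A) = 4*5 = 20)
D(160) - a(m) = 160 - 1*20 = 160 - 20 = 140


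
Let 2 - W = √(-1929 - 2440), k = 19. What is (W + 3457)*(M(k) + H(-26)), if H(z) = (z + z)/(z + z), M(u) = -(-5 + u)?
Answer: -44967 + 13*I*√4369 ≈ -44967.0 + 859.28*I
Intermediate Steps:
M(u) = 5 - u
H(z) = 1 (H(z) = (2*z)/((2*z)) = (2*z)*(1/(2*z)) = 1)
W = 2 - I*√4369 (W = 2 - √(-1929 - 2440) = 2 - √(-4369) = 2 - I*√4369 ≈ 2.0 - 66.098*I)
(W + 3457)*(M(k) + H(-26)) = ((2 - I*√4369) + 3457)*((5 - 1*19) + 1) = (3459 - I*√4369)*((5 - 19) + 1) = (3459 - I*√4369)*(-14 + 1) = (3459 - I*√4369)*(-13) = -44967 + 13*I*√4369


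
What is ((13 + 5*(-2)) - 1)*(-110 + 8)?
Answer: -204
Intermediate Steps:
((13 + 5*(-2)) - 1)*(-110 + 8) = ((13 - 10) - 1)*(-102) = (3 - 1)*(-102) = 2*(-102) = -204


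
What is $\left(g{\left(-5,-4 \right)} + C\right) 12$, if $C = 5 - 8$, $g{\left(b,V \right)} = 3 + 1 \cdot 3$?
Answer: $36$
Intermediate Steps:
$g{\left(b,V \right)} = 6$ ($g{\left(b,V \right)} = 3 + 3 = 6$)
$C = -3$ ($C = 5 - 8 = -3$)
$\left(g{\left(-5,-4 \right)} + C\right) 12 = \left(6 - 3\right) 12 = 3 \cdot 12 = 36$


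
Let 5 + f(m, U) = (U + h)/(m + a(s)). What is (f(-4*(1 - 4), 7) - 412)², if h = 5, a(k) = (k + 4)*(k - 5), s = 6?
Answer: 20985561/121 ≈ 1.7343e+5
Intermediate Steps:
a(k) = (-5 + k)*(4 + k) (a(k) = (4 + k)*(-5 + k) = (-5 + k)*(4 + k))
f(m, U) = -5 + (5 + U)/(10 + m) (f(m, U) = -5 + (U + 5)/(m + (-20 + 6² - 1*6)) = -5 + (5 + U)/(m + (-20 + 36 - 6)) = -5 + (5 + U)/(m + 10) = -5 + (5 + U)/(10 + m))
(f(-4*(1 - 4), 7) - 412)² = ((-45 + 7 - (-20)*(1 - 4))/(10 - 4*(1 - 4)) - 412)² = ((-45 + 7 - (-20)*(-3))/(10 - 4*(-3)) - 412)² = ((-45 + 7 - 5*12)/(10 + 12) - 412)² = ((-45 + 7 - 60)/22 - 412)² = ((1/22)*(-98) - 412)² = (-49/11 - 412)² = (-4581/11)² = 20985561/121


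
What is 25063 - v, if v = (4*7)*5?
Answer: 24923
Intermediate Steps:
v = 140 (v = 28*5 = 140)
25063 - v = 25063 - 1*140 = 25063 - 140 = 24923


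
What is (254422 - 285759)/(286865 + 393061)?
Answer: -31337/679926 ≈ -0.046089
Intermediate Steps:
(254422 - 285759)/(286865 + 393061) = -31337/679926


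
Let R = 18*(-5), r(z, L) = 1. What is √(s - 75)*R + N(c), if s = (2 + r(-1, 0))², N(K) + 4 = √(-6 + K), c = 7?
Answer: -3 - 90*I*√66 ≈ -3.0 - 731.16*I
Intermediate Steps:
R = -90
N(K) = -4 + √(-6 + K)
s = 9 (s = (2 + 1)² = 3² = 9)
√(s - 75)*R + N(c) = √(9 - 75)*(-90) + (-4 + √(-6 + 7)) = √(-66)*(-90) + (-4 + √1) = (I*√66)*(-90) + (-4 + 1) = -90*I*√66 - 3 = -3 - 90*I*√66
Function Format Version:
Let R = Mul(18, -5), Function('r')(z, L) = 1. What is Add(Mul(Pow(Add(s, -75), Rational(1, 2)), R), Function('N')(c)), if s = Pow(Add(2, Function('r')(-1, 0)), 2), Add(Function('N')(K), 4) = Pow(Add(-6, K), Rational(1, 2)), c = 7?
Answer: Add(-3, Mul(-90, I, Pow(66, Rational(1, 2)))) ≈ Add(-3.0000, Mul(-731.16, I))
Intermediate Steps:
R = -90
Function('N')(K) = Add(-4, Pow(Add(-6, K), Rational(1, 2)))
s = 9 (s = Pow(Add(2, 1), 2) = Pow(3, 2) = 9)
Add(Mul(Pow(Add(s, -75), Rational(1, 2)), R), Function('N')(c)) = Add(Mul(Pow(Add(9, -75), Rational(1, 2)), -90), Add(-4, Pow(Add(-6, 7), Rational(1, 2)))) = Add(Mul(Pow(-66, Rational(1, 2)), -90), Add(-4, Pow(1, Rational(1, 2)))) = Add(Mul(Mul(I, Pow(66, Rational(1, 2))), -90), Add(-4, 1)) = Add(Mul(-90, I, Pow(66, Rational(1, 2))), -3) = Add(-3, Mul(-90, I, Pow(66, Rational(1, 2))))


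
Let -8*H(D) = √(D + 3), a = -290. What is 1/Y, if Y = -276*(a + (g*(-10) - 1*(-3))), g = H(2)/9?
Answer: 30996/2455252277 + 15*√5/2455252277 ≈ 1.2638e-5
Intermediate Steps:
H(D) = -√(3 + D)/8 (H(D) = -√(D + 3)/8 = -√(3 + D)/8)
g = -√5/72 (g = -√(3 + 2)/8/9 = -√5/8*(⅑) = -√5/72 ≈ -0.031056)
Y = 79212 - 115*√5/3 (Y = -276*(-290 + (-√5/72*(-10) - 1*(-3))) = -276*(-290 + (5*√5/36 + 3)) = -276*(-290 + (3 + 5*√5/36)) = -276*(-287 + 5*√5/36) = 79212 - 115*√5/3 ≈ 79126.)
1/Y = 1/(79212 - 115*√5/3)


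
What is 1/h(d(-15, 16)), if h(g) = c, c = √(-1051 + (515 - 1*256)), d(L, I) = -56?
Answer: -I*√22/132 ≈ -0.035533*I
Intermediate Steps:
c = 6*I*√22 (c = √(-1051 + (515 - 256)) = √(-1051 + 259) = √(-792) = 6*I*√22 ≈ 28.142*I)
h(g) = 6*I*√22
1/h(d(-15, 16)) = 1/(6*I*√22) = -I*√22/132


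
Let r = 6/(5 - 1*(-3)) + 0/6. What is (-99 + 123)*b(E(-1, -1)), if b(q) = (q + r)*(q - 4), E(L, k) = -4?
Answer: 624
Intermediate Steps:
r = ¾ (r = 6/(5 + 3) + 0*(⅙) = 6/8 + 0 = 6*(⅛) + 0 = ¾ + 0 = ¾ ≈ 0.75000)
b(q) = (-4 + q)*(¾ + q) (b(q) = (q + ¾)*(q - 4) = (¾ + q)*(-4 + q) = (-4 + q)*(¾ + q))
(-99 + 123)*b(E(-1, -1)) = (-99 + 123)*(-3 + (-4)² - 13/4*(-4)) = 24*(-3 + 16 + 13) = 24*26 = 624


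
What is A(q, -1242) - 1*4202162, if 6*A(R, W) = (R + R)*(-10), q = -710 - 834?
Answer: -12591046/3 ≈ -4.1970e+6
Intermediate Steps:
q = -1544
A(R, W) = -10*R/3 (A(R, W) = ((R + R)*(-10))/6 = ((2*R)*(-10))/6 = (-20*R)/6 = -10*R/3)
A(q, -1242) - 1*4202162 = -10/3*(-1544) - 1*4202162 = 15440/3 - 4202162 = -12591046/3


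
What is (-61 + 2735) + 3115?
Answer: 5789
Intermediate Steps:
(-61 + 2735) + 3115 = 2674 + 3115 = 5789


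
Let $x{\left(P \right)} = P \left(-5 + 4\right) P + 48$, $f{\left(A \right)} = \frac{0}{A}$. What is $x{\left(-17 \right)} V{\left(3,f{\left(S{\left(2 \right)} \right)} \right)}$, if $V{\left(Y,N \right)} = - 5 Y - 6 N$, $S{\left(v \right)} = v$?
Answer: $3615$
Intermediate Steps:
$f{\left(A \right)} = 0$
$V{\left(Y,N \right)} = - 6 N - 5 Y$
$x{\left(P \right)} = 48 - P^{2}$ ($x{\left(P \right)} = P \left(-1\right) P + 48 = - P P + 48 = - P^{2} + 48 = 48 - P^{2}$)
$x{\left(-17 \right)} V{\left(3,f{\left(S{\left(2 \right)} \right)} \right)} = \left(48 - \left(-17\right)^{2}\right) \left(\left(-6\right) 0 - 15\right) = \left(48 - 289\right) \left(0 - 15\right) = \left(48 - 289\right) \left(-15\right) = \left(-241\right) \left(-15\right) = 3615$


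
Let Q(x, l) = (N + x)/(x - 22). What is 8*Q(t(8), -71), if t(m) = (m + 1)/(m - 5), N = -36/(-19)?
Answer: -744/361 ≈ -2.0609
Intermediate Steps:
N = 36/19 (N = -36*(-1/19) = 36/19 ≈ 1.8947)
t(m) = (1 + m)/(-5 + m)
Q(x, l) = (36/19 + x)/(-22 + x) (Q(x, l) = (36/19 + x)/(x - 22) = (36/19 + x)/(-22 + x))
8*Q(t(8), -71) = 8*((36/19 + (1 + 8)/(-5 + 8))/(-22 + (1 + 8)/(-5 + 8))) = 8*((36/19 + 9/3)/(-22 + 9/3)) = 8*((36/19 + (⅓)*9)/(-22 + (⅓)*9)) = 8*((36/19 + 3)/(-22 + 3)) = 8*((93/19)/(-19)) = 8*(-1/19*93/19) = 8*(-93/361) = -744/361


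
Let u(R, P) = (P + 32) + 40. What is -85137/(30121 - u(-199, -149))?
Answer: -28379/10066 ≈ -2.8193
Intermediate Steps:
u(R, P) = 72 + P (u(R, P) = (32 + P) + 40 = 72 + P)
-85137/(30121 - u(-199, -149)) = -85137/(30121 - (72 - 149)) = -85137/(30121 - 1*(-77)) = -85137/(30121 + 77) = -85137/30198 = -85137*1/30198 = -28379/10066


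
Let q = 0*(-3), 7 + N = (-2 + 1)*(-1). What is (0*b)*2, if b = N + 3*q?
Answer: 0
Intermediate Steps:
N = -6 (N = -7 + (-2 + 1)*(-1) = -7 - 1*(-1) = -7 + 1 = -6)
q = 0
b = -6 (b = -6 + 3*0 = -6 + 0 = -6)
(0*b)*2 = (0*(-6))*2 = 0*2 = 0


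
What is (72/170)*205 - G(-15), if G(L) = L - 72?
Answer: 2955/17 ≈ 173.82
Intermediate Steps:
G(L) = -72 + L
(72/170)*205 - G(-15) = (72/170)*205 - (-72 - 15) = (72*(1/170))*205 - 1*(-87) = (36/85)*205 + 87 = 1476/17 + 87 = 2955/17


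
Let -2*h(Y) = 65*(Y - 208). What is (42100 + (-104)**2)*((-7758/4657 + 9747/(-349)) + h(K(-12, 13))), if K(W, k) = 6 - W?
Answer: 528529503425864/1625293 ≈ 3.2519e+8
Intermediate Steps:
h(Y) = 6760 - 65*Y/2 (h(Y) = -65*(Y - 208)/2 = -65*(-208 + Y)/2 = -(-13520 + 65*Y)/2 = 6760 - 65*Y/2)
(42100 + (-104)**2)*((-7758/4657 + 9747/(-349)) + h(K(-12, 13))) = (42100 + (-104)**2)*((-7758/4657 + 9747/(-349)) + (6760 - 65*(6 - 1*(-12))/2)) = (42100 + 10816)*((-7758*1/4657 + 9747*(-1/349)) + (6760 - 65*(6 + 12)/2)) = 52916*((-7758/4657 - 9747/349) + (6760 - 65/2*18)) = 52916*(-48099321/1625293 + (6760 - 585)) = 52916*(-48099321/1625293 + 6175) = 52916*(9988084954/1625293) = 528529503425864/1625293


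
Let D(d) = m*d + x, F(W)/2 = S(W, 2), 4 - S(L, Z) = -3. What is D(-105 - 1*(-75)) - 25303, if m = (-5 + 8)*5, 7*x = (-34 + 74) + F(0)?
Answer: -180217/7 ≈ -25745.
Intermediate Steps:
S(L, Z) = 7 (S(L, Z) = 4 - 1*(-3) = 4 + 3 = 7)
F(W) = 14 (F(W) = 2*7 = 14)
x = 54/7 (x = ((-34 + 74) + 14)/7 = (40 + 14)/7 = (⅐)*54 = 54/7 ≈ 7.7143)
m = 15 (m = 3*5 = 15)
D(d) = 54/7 + 15*d (D(d) = 15*d + 54/7 = 54/7 + 15*d)
D(-105 - 1*(-75)) - 25303 = (54/7 + 15*(-105 - 1*(-75))) - 25303 = (54/7 + 15*(-105 + 75)) - 25303 = (54/7 + 15*(-30)) - 25303 = (54/7 - 450) - 25303 = -3096/7 - 25303 = -180217/7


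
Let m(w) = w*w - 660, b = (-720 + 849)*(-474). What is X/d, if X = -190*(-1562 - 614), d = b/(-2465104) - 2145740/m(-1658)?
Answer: -2035607650519040/3721965451 ≈ -5.4692e+5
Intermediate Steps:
b = -61146 (b = 129*(-474) = -61146)
m(w) = -660 + w² (m(w) = w² - 660 = -660 + w²)
d = -3721965451/4923586616 (d = -61146/(-2465104) - 2145740/(-660 + (-1658)²) = -61146*(-1/2465104) - 2145740/(-660 + 2748964) = 711/28664 - 2145740/2748304 = 711/28664 - 2145740*1/2748304 = 711/28664 - 536435/687076 = -3721965451/4923586616 ≈ -0.75595)
X = 413440 (X = -190*(-2176) = 413440)
X/d = 413440/(-3721965451/4923586616) = 413440*(-4923586616/3721965451) = -2035607650519040/3721965451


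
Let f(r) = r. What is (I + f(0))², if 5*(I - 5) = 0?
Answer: 25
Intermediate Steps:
I = 5 (I = 5 + (⅕)*0 = 5 + 0 = 5)
(I + f(0))² = (5 + 0)² = 5² = 25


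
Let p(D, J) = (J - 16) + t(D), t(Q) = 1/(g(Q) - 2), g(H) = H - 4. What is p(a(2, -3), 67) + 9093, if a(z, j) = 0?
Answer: 54863/6 ≈ 9143.8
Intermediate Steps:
g(H) = -4 + H
t(Q) = 1/(-6 + Q) (t(Q) = 1/((-4 + Q) - 2) = 1/(-6 + Q))
p(D, J) = -16 + J + 1/(-6 + D) (p(D, J) = (J - 16) + 1/(-6 + D) = (-16 + J) + 1/(-6 + D) = -16 + J + 1/(-6 + D))
p(a(2, -3), 67) + 9093 = (1 + (-16 + 67)*(-6 + 0))/(-6 + 0) + 9093 = (1 + 51*(-6))/(-6) + 9093 = -(1 - 306)/6 + 9093 = -⅙*(-305) + 9093 = 305/6 + 9093 = 54863/6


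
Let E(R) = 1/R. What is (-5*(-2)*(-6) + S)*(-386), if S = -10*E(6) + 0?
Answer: 71410/3 ≈ 23803.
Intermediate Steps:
E(R) = 1/R
S = -5/3 (S = -10/6 + 0 = -10*⅙ + 0 = -5/3 + 0 = -5/3 ≈ -1.6667)
(-5*(-2)*(-6) + S)*(-386) = (-5*(-2)*(-6) - 5/3)*(-386) = (10*(-6) - 5/3)*(-386) = (-60 - 5/3)*(-386) = -185/3*(-386) = 71410/3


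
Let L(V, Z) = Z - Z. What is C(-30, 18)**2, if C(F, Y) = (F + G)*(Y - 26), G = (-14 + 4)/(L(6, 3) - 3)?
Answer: 409600/9 ≈ 45511.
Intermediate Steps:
L(V, Z) = 0
G = 10/3 (G = (-14 + 4)/(0 - 3) = -10/(-3) = -10*(-1/3) = 10/3 ≈ 3.3333)
C(F, Y) = (-26 + Y)*(10/3 + F) (C(F, Y) = (F + 10/3)*(Y - 26) = (10/3 + F)*(-26 + Y) = (-26 + Y)*(10/3 + F))
C(-30, 18)**2 = (-260/3 - 26*(-30) + (10/3)*18 - 30*18)**2 = (-260/3 + 780 + 60 - 540)**2 = (640/3)**2 = 409600/9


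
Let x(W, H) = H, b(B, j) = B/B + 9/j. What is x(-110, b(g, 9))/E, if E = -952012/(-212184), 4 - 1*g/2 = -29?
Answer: 106092/238003 ≈ 0.44576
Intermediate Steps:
g = 66 (g = 8 - 2*(-29) = 8 + 58 = 66)
b(B, j) = 1 + 9/j
E = 238003/53046 (E = -952012*(-1/212184) = 238003/53046 ≈ 4.4867)
x(-110, b(g, 9))/E = ((9 + 9)/9)/(238003/53046) = ((⅑)*18)*(53046/238003) = 2*(53046/238003) = 106092/238003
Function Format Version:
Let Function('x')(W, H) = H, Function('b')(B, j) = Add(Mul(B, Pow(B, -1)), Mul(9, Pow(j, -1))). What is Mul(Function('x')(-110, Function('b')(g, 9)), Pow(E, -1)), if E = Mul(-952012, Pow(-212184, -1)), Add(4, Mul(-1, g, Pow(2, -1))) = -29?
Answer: Rational(106092, 238003) ≈ 0.44576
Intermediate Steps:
g = 66 (g = Add(8, Mul(-2, -29)) = Add(8, 58) = 66)
Function('b')(B, j) = Add(1, Mul(9, Pow(j, -1)))
E = Rational(238003, 53046) (E = Mul(-952012, Rational(-1, 212184)) = Rational(238003, 53046) ≈ 4.4867)
Mul(Function('x')(-110, Function('b')(g, 9)), Pow(E, -1)) = Mul(Mul(Pow(9, -1), Add(9, 9)), Pow(Rational(238003, 53046), -1)) = Mul(Mul(Rational(1, 9), 18), Rational(53046, 238003)) = Mul(2, Rational(53046, 238003)) = Rational(106092, 238003)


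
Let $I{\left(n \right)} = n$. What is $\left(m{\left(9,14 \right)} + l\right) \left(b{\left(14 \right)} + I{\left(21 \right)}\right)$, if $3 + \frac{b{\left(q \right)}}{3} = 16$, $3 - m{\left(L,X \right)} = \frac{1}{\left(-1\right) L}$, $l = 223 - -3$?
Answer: $\frac{41240}{3} \approx 13747.0$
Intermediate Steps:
$l = 226$ ($l = 223 + 3 = 226$)
$m{\left(L,X \right)} = 3 + \frac{1}{L}$ ($m{\left(L,X \right)} = 3 - \frac{1}{\left(-1\right) L} = 3 - - \frac{1}{L} = 3 + \frac{1}{L}$)
$b{\left(q \right)} = 39$ ($b{\left(q \right)} = -9 + 3 \cdot 16 = -9 + 48 = 39$)
$\left(m{\left(9,14 \right)} + l\right) \left(b{\left(14 \right)} + I{\left(21 \right)}\right) = \left(\left(3 + \frac{1}{9}\right) + 226\right) \left(39 + 21\right) = \left(\left(3 + \frac{1}{9}\right) + 226\right) 60 = \left(\frac{28}{9} + 226\right) 60 = \frac{2062}{9} \cdot 60 = \frac{41240}{3}$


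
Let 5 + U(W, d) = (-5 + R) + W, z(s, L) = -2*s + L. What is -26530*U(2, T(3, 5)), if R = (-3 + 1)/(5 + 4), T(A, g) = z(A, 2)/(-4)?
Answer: 1963220/9 ≈ 2.1814e+5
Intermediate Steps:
z(s, L) = L - 2*s
T(A, g) = -1/2 + A/2 (T(A, g) = (2 - 2*A)/(-4) = (2 - 2*A)*(-1/4) = -1/2 + A/2)
R = -2/9 ≈ -0.22222
U(W, d) = -92/9 + W (U(W, d) = -5 + ((-5 - 2/9) + W) = -5 + (-47/9 + W) = -92/9 + W)
-26530*U(2, T(3, 5)) = -26530*(-92/9 + 2) = -26530*(-74/9) = 1963220/9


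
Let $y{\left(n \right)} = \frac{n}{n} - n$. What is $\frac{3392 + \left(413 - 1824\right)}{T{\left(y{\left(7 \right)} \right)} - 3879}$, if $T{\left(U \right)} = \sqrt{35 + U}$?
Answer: $- \frac{1097757}{2149516} - \frac{283 \sqrt{29}}{2149516} \approx -0.51141$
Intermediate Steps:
$y{\left(n \right)} = 1 - n$
$\frac{3392 + \left(413 - 1824\right)}{T{\left(y{\left(7 \right)} \right)} - 3879} = \frac{3392 + \left(413 - 1824\right)}{\sqrt{35 + \left(1 - 7\right)} - 3879} = \frac{3392 - 1411}{\sqrt{35 + \left(1 - 7\right)} - 3879} = \frac{1981}{\sqrt{35 - 6} - 3879} = \frac{1981}{\sqrt{29} - 3879} = \frac{1981}{-3879 + \sqrt{29}}$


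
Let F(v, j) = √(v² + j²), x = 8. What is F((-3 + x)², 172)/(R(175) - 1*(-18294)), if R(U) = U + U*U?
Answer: √30209/49094 ≈ 0.0035403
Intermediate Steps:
R(U) = U + U²
F(v, j) = √(j² + v²)
F((-3 + x)², 172)/(R(175) - 1*(-18294)) = √(172² + ((-3 + 8)²)²)/(175*(1 + 175) - 1*(-18294)) = √(29584 + (5²)²)/(175*176 + 18294) = √(29584 + 25²)/(30800 + 18294) = √(29584 + 625)/49094 = √30209*(1/49094) = √30209/49094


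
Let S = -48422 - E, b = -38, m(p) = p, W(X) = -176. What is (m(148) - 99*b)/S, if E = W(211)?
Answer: -115/1419 ≈ -0.081043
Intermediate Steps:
E = -176
S = -48246 (S = -48422 - 1*(-176) = -48422 + 176 = -48246)
(m(148) - 99*b)/S = (148 - 99*(-38))/(-48246) = (148 - 1*(-3762))*(-1/48246) = (148 + 3762)*(-1/48246) = 3910*(-1/48246) = -115/1419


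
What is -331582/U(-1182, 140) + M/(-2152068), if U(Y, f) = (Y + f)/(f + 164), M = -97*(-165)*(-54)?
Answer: 18077612674037/186871238 ≈ 96738.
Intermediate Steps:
M = -864270 (M = 16005*(-54) = -864270)
U(Y, f) = (Y + f)/(164 + f)
-331582/U(-1182, 140) + M/(-2152068) = -331582*(164 + 140)/(-1182 + 140) - 864270/(-2152068) = -331582/(-1042/304) - 864270*(-1/2152068) = -331582/((1/304)*(-1042)) + 144045/358678 = -331582/(-521/152) + 144045/358678 = -331582*(-152/521) + 144045/358678 = 50400464/521 + 144045/358678 = 18077612674037/186871238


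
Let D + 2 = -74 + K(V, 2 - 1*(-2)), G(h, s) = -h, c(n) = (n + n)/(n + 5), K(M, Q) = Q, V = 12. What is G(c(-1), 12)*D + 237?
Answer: 201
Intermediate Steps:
c(n) = 2*n/(5 + n) (c(n) = (2*n)/(5 + n) = 2*n/(5 + n))
D = -72 (D = -2 + (-74 + (2 - 1*(-2))) = -2 + (-74 + (2 + 2)) = -2 + (-74 + 4) = -2 - 70 = -72)
G(c(-1), 12)*D + 237 = -2*(-1)/(5 - 1)*(-72) + 237 = -2*(-1)/4*(-72) + 237 = -1*(-1/2)*(-72) + 237 = (1/2)*(-72) + 237 = -36 + 237 = 201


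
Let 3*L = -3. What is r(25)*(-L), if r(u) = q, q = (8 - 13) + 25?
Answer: 20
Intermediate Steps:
L = -1 (L = (1/3)*(-3) = -1)
q = 20 (q = -5 + 25 = 20)
r(u) = 20
r(25)*(-L) = 20*(-1*(-1)) = 20*1 = 20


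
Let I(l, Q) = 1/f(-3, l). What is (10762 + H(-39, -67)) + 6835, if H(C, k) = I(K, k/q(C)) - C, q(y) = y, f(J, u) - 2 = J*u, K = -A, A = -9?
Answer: 440899/25 ≈ 17636.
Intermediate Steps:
K = 9 (K = -1*(-9) = 9)
f(J, u) = 2 + J*u
I(l, Q) = 1/(2 - 3*l)
H(C, k) = -1/25 - C (H(C, k) = -1/(-2 + 3*9) - C = -1/(-2 + 27) - C = -1/25 - C)
(10762 + H(-39, -67)) + 6835 = (10762 + (-1/25 - 1*(-39))) + 6835 = (10762 + (-1/25 + 39)) + 6835 = (10762 + 974/25) + 6835 = 270024/25 + 6835 = 440899/25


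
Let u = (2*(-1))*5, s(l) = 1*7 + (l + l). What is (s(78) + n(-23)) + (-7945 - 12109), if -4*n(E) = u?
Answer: -39777/2 ≈ -19889.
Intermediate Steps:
s(l) = 7 + 2*l
u = -10 (u = -2*5 = -10)
n(E) = 5/2 (n(E) = -¼*(-10) = 5/2)
(s(78) + n(-23)) + (-7945 - 12109) = ((7 + 2*78) + 5/2) + (-7945 - 12109) = ((7 + 156) + 5/2) - 20054 = (163 + 5/2) - 20054 = 331/2 - 20054 = -39777/2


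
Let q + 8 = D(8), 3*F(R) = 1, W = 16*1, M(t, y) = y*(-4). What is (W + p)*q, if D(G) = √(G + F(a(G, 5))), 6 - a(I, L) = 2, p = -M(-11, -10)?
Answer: 192 - 40*√3 ≈ 122.72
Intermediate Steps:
M(t, y) = -4*y
p = -40 (p = -(-4)*(-10) = -1*40 = -40)
W = 16
a(I, L) = 4 (a(I, L) = 6 - 1*2 = 6 - 2 = 4)
F(R) = ⅓ (F(R) = (⅓)*1 = ⅓)
D(G) = √(⅓ + G) (D(G) = √(G + ⅓) = √(⅓ + G))
q = -8 + 5*√3/3 (q = -8 + √(3 + 9*8)/3 = -8 + √(3 + 72)/3 = -8 + √75/3 = -8 + (5*√3)/3 = -8 + 5*√3/3 ≈ -5.1133)
(W + p)*q = (16 - 40)*(-8 + 5*√3/3) = -24*(-8 + 5*√3/3) = 192 - 40*√3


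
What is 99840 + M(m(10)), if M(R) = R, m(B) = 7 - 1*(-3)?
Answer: 99850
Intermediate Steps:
m(B) = 10 (m(B) = 7 + 3 = 10)
99840 + M(m(10)) = 99840 + 10 = 99850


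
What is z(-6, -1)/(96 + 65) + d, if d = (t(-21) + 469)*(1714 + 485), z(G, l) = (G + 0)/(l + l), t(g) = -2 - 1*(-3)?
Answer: 166398333/161 ≈ 1.0335e+6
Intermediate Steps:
t(g) = 1 (t(g) = -2 + 3 = 1)
z(G, l) = G/(2*l) (z(G, l) = G/((2*l)) = G*(1/(2*l)) = G/(2*l))
d = 1033530 (d = (1 + 469)*(1714 + 485) = 470*2199 = 1033530)
z(-6, -1)/(96 + 65) + d = ((½)*(-6)/(-1))/(96 + 65) + 1033530 = ((½)*(-6)*(-1))/161 + 1033530 = (1/161)*3 + 1033530 = 3/161 + 1033530 = 166398333/161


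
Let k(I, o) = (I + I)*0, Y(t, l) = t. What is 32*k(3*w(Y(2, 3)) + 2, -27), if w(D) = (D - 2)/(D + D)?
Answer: 0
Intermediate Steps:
w(D) = (-2 + D)/(2*D) (w(D) = (-2 + D)/((2*D)) = (-2 + D)*(1/(2*D)) = (-2 + D)/(2*D))
k(I, o) = 0 (k(I, o) = (2*I)*0 = 0)
32*k(3*w(Y(2, 3)) + 2, -27) = 32*0 = 0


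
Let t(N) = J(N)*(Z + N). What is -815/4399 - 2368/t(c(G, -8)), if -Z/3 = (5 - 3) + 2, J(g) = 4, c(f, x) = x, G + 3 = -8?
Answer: 646977/21995 ≈ 29.415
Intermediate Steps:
G = -11 (G = -3 - 8 = -11)
Z = -12 (Z = -3*((5 - 3) + 2) = -3*(2 + 2) = -3*4 = -12)
t(N) = -48 + 4*N (t(N) = 4*(-12 + N) = -48 + 4*N)
-815/4399 - 2368/t(c(G, -8)) = -815/4399 - 2368/(-48 + 4*(-8)) = -815*1/4399 - 2368/(-48 - 32) = -815/4399 - 2368/(-80) = -815/4399 - 2368*(-1/80) = -815/4399 + 148/5 = 646977/21995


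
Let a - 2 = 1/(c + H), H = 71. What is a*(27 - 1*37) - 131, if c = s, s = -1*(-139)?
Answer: -3172/21 ≈ -151.05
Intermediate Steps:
s = 139
c = 139
a = 421/210 (a = 2 + 1/(139 + 71) = 2 + 1/210 = 421/210 ≈ 2.0048)
a*(27 - 1*37) - 131 = 421*(27 - 1*37)/210 - 131 = 421*(27 - 37)/210 - 131 = (421/210)*(-10) - 131 = -421/21 - 131 = -3172/21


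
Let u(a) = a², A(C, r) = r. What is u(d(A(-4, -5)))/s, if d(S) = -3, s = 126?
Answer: 1/14 ≈ 0.071429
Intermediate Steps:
u(d(A(-4, -5)))/s = (-3)²/126 = 9*(1/126) = 1/14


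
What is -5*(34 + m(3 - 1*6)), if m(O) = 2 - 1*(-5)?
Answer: -205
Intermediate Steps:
m(O) = 7 (m(O) = 2 + 5 = 7)
-5*(34 + m(3 - 1*6)) = -5*(34 + 7) = -5*41 = -205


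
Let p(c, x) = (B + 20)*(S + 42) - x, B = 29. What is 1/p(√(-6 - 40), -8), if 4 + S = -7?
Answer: 1/1527 ≈ 0.00065488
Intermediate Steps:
S = -11 (S = -4 - 7 = -11)
p(c, x) = 1519 - x (p(c, x) = (29 + 20)*(-11 + 42) - x = 49*31 - x = 1519 - x)
1/p(√(-6 - 40), -8) = 1/(1519 - 1*(-8)) = 1/(1519 + 8) = 1/1527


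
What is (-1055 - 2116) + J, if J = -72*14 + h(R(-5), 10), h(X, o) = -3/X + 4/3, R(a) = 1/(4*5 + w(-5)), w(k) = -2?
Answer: -12695/3 ≈ -4231.7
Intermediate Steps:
R(a) = 1/18 (R(a) = 1/(4*5 - 2) = 1/(20 - 2) = 1/18)
h(X, o) = 4/3 - 3/X (h(X, o) = -3/X + 4*(⅓) = -3/X + 4/3 = 4/3 - 3/X)
J = -3182/3 (J = -72*14 + (4/3 - 3/1/18) = -1008 + (4/3 - 3*18) = -1008 + (4/3 - 54) = -1008 - 158/3 = -3182/3 ≈ -1060.7)
(-1055 - 2116) + J = (-1055 - 2116) - 3182/3 = -3171 - 3182/3 = -12695/3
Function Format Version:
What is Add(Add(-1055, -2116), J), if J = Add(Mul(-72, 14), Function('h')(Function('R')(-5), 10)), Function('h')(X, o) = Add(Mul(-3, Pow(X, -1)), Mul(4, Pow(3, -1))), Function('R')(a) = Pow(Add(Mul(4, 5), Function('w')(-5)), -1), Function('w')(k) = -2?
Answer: Rational(-12695, 3) ≈ -4231.7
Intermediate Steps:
Function('R')(a) = Rational(1, 18) (Function('R')(a) = Pow(Add(Mul(4, 5), -2), -1) = Pow(Add(20, -2), -1) = Pow(18, -1) = Rational(1, 18))
Function('h')(X, o) = Add(Rational(4, 3), Mul(-3, Pow(X, -1))) (Function('h')(X, o) = Add(Mul(-3, Pow(X, -1)), Mul(4, Rational(1, 3))) = Add(Mul(-3, Pow(X, -1)), Rational(4, 3)) = Add(Rational(4, 3), Mul(-3, Pow(X, -1))))
J = Rational(-3182, 3) (J = Add(Mul(-72, 14), Add(Rational(4, 3), Mul(-3, Pow(Rational(1, 18), -1)))) = Add(-1008, Add(Rational(4, 3), Mul(-3, 18))) = Add(-1008, Add(Rational(4, 3), -54)) = Add(-1008, Rational(-158, 3)) = Rational(-3182, 3) ≈ -1060.7)
Add(Add(-1055, -2116), J) = Add(Add(-1055, -2116), Rational(-3182, 3)) = Add(-3171, Rational(-3182, 3)) = Rational(-12695, 3)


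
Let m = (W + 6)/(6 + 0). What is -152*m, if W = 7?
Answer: -988/3 ≈ -329.33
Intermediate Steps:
m = 13/6 (m = (7 + 6)/(6 + 0) = 13/6 ≈ 2.1667)
-152*m = -152*13/6 = -988/3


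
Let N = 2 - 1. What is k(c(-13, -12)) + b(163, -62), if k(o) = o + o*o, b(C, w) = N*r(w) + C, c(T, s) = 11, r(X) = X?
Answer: 233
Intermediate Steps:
N = 1
b(C, w) = C + w (b(C, w) = 1*w + C = w + C = C + w)
k(o) = o + o**2
k(c(-13, -12)) + b(163, -62) = 11*(1 + 11) + (163 - 62) = 11*12 + 101 = 132 + 101 = 233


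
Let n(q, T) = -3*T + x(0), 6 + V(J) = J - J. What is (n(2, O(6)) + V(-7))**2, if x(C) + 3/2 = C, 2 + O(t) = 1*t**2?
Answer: 47961/4 ≈ 11990.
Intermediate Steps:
O(t) = -2 + t**2 (O(t) = -2 + 1*t**2 = -2 + t**2)
x(C) = -3/2 + C
V(J) = -6 (V(J) = -6 + (J - J) = -6 + 0 = -6)
n(q, T) = -3/2 - 3*T (n(q, T) = -3*T + (-3/2 + 0) = -3*T - 3/2 = -3/2 - 3*T)
(n(2, O(6)) + V(-7))**2 = ((-3/2 - 3*(-2 + 6**2)) - 6)**2 = ((-3/2 - 3*(-2 + 36)) - 6)**2 = ((-3/2 - 3*34) - 6)**2 = ((-3/2 - 102) - 6)**2 = (-207/2 - 6)**2 = (-219/2)**2 = 47961/4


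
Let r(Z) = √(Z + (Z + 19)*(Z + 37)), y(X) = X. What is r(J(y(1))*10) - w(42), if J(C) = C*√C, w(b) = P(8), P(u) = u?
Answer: -8 + √1373 ≈ 29.054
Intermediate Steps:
w(b) = 8
J(C) = C^(3/2)
r(Z) = √(Z + (19 + Z)*(37 + Z))
r(J(y(1))*10) - w(42) = √(703 + (1^(3/2)*10)² + 57*(1^(3/2)*10)) - 1*8 = √(703 + (1*10)² + 57*(1*10)) - 8 = √(703 + 10² + 57*10) - 8 = √(703 + 100 + 570) - 8 = √1373 - 8 = -8 + √1373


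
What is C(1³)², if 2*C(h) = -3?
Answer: 9/4 ≈ 2.2500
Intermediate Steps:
C(h) = -3/2 (C(h) = (½)*(-3) = -3/2)
C(1³)² = (-3/2)² = 9/4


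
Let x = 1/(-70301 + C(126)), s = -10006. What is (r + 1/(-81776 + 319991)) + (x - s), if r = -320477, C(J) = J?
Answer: -1038012449467883/3343347525 ≈ -3.1047e+5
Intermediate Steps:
x = -1/70175 (x = 1/(-70301 + 126) = 1/(-70175) = -1/70175 ≈ -1.4250e-5)
(r + 1/(-81776 + 319991)) + (x - s) = (-320477 + 1/(-81776 + 319991)) + (-1/70175 - 1*(-10006)) = (-320477 + 1/238215) + (-1/70175 + 10006) = (-320477 + 1/238215) + 702171049/70175 = -76342428554/238215 + 702171049/70175 = -1038012449467883/3343347525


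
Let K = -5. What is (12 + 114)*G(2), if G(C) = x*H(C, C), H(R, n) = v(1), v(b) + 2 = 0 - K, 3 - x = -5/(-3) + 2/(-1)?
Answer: 1260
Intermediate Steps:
x = 10/3 (x = 3 - (-5/(-3) + 2/(-1)) = 3 - (-5*(-1/3) + 2*(-1)) = 3 - (5/3 - 2) = 3 - 1*(-1/3) = 3 + 1/3 = 10/3 ≈ 3.3333)
v(b) = 3 (v(b) = -2 + (0 - 1*(-5)) = -2 + (0 + 5) = -2 + 5 = 3)
H(R, n) = 3
G(C) = 10 (G(C) = (10/3)*3 = 10)
(12 + 114)*G(2) = (12 + 114)*10 = 126*10 = 1260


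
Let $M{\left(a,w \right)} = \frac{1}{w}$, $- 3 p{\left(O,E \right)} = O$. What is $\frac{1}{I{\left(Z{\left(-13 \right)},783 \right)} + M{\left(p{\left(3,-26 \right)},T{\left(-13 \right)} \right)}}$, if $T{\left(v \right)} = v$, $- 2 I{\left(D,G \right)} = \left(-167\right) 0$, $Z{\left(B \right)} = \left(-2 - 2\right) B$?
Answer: $-13$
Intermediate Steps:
$p{\left(O,E \right)} = - \frac{O}{3}$
$Z{\left(B \right)} = - 4 B$
$I{\left(D,G \right)} = 0$ ($I{\left(D,G \right)} = - \frac{\left(-167\right) 0}{2} = \left(- \frac{1}{2}\right) 0 = 0$)
$\frac{1}{I{\left(Z{\left(-13 \right)},783 \right)} + M{\left(p{\left(3,-26 \right)},T{\left(-13 \right)} \right)}} = \frac{1}{0 + \frac{1}{-13}} = \frac{1}{0 - \frac{1}{13}} = \frac{1}{- \frac{1}{13}} = -13$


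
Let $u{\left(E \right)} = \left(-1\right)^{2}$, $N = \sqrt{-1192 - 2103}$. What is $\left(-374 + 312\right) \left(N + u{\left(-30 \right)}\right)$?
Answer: $-62 - 62 i \sqrt{3295} \approx -62.0 - 3558.9 i$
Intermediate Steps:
$N = i \sqrt{3295}$ ($N = \sqrt{-3295} = i \sqrt{3295} \approx 57.402 i$)
$u{\left(E \right)} = 1$
$\left(-374 + 312\right) \left(N + u{\left(-30 \right)}\right) = \left(-374 + 312\right) \left(i \sqrt{3295} + 1\right) = - 62 \left(1 + i \sqrt{3295}\right) = -62 - 62 i \sqrt{3295}$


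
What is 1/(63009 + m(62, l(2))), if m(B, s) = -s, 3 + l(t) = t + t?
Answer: 1/63008 ≈ 1.5871e-5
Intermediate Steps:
l(t) = -3 + 2*t (l(t) = -3 + (t + t) = -3 + 2*t)
1/(63009 + m(62, l(2))) = 1/(63009 - (-3 + 2*2)) = 1/(63009 - (-3 + 4)) = 1/(63009 - 1*1) = 1/(63009 - 1) = 1/63008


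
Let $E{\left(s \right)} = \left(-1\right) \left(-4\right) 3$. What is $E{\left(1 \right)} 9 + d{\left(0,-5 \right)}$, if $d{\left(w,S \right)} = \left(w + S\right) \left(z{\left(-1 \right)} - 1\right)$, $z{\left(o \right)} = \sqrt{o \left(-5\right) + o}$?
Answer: $103$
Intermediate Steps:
$z{\left(o \right)} = 2 \sqrt{- o}$ ($z{\left(o \right)} = \sqrt{- 5 o + o} = \sqrt{- 4 o} = 2 \sqrt{- o}$)
$d{\left(w,S \right)} = S + w$ ($d{\left(w,S \right)} = \left(w + S\right) \left(2 \sqrt{\left(-1\right) \left(-1\right)} - 1\right) = \left(S + w\right) \left(2 \sqrt{1} - 1\right) = \left(S + w\right) \left(2 \cdot 1 - 1\right) = \left(S + w\right) \left(2 - 1\right) = \left(S + w\right) 1 = S + w$)
$E{\left(s \right)} = 12$ ($E{\left(s \right)} = 4 \cdot 3 = 12$)
$E{\left(1 \right)} 9 + d{\left(0,-5 \right)} = 12 \cdot 9 + \left(-5 + 0\right) = 108 - 5 = 103$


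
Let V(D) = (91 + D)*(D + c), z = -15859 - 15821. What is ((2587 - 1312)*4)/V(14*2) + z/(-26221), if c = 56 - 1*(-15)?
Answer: 9940180/6057051 ≈ 1.6411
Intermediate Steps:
c = 71 (c = 56 + 15 = 71)
z = -31680
V(D) = (71 + D)*(91 + D) (V(D) = (91 + D)*(D + 71) = (91 + D)*(71 + D) = (71 + D)*(91 + D))
((2587 - 1312)*4)/V(14*2) + z/(-26221) = ((2587 - 1312)*4)/(6461 + (14*2)² + 162*(14*2)) - 31680/(-26221) = (1275*4)/(6461 + 28² + 162*28) - 31680*(-1/26221) = 5100/(6461 + 784 + 4536) + 31680/26221 = 5100/11781 + 31680/26221 = 5100*(1/11781) + 31680/26221 = 100/231 + 31680/26221 = 9940180/6057051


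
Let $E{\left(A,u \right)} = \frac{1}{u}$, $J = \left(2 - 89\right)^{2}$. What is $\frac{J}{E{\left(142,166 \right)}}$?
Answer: $1256454$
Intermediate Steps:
$J = 7569$ ($J = \left(-87\right)^{2} = 7569$)
$\frac{J}{E{\left(142,166 \right)}} = \frac{7569}{\frac{1}{166}} = 7569 \frac{1}{\frac{1}{166}} = 7569 \cdot 166 = 1256454$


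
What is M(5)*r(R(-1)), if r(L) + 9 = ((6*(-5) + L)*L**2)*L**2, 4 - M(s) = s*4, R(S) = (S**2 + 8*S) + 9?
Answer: 7312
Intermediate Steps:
R(S) = 9 + S**2 + 8*S
M(s) = 4 - 4*s (M(s) = 4 - s*4 = 4 - 4*s)
r(L) = -9 + L**4*(-30 + L) (r(L) = -9 + ((6*(-5) + L)*L**2)*L**2 = -9 + ((-30 + L)*L**2)*L**2 = -9 + (L**2*(-30 + L))*L**2 = -9 + L**4*(-30 + L))
M(5)*r(R(-1)) = (4 - 4*5)*(-9 + (9 + (-1)**2 + 8*(-1))**5 - 30*(9 + (-1)**2 + 8*(-1))**4) = (4 - 20)*(-9 + (9 + 1 - 8)**5 - 30*(9 + 1 - 8)**4) = -16*(-9 + 2**5 - 30*2**4) = -16*(-9 + 32 - 30*16) = -16*(-9 + 32 - 480) = -16*(-457) = 7312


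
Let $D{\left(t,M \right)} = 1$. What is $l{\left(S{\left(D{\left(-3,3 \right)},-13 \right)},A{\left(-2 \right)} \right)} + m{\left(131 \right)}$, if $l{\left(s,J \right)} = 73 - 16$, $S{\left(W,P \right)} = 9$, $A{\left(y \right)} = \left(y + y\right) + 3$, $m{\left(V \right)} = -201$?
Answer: $-144$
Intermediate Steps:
$A{\left(y \right)} = 3 + 2 y$ ($A{\left(y \right)} = 2 y + 3 = 3 + 2 y$)
$l{\left(s,J \right)} = 57$
$l{\left(S{\left(D{\left(-3,3 \right)},-13 \right)},A{\left(-2 \right)} \right)} + m{\left(131 \right)} = 57 - 201 = -144$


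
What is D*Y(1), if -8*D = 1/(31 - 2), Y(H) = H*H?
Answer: -1/232 ≈ -0.0043103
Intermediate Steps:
Y(H) = H²
D = -1/232 (D = -1/(8*(31 - 2)) = -⅛/29 = -⅛*1/29 = -1/232 ≈ -0.0043103)
D*Y(1) = -1/232*1² = -1/232*1 = -1/232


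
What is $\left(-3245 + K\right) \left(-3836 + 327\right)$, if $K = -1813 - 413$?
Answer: $19197739$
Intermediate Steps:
$K = -2226$ ($K = -1813 - 413 = -2226$)
$\left(-3245 + K\right) \left(-3836 + 327\right) = \left(-3245 - 2226\right) \left(-3836 + 327\right) = \left(-5471\right) \left(-3509\right) = 19197739$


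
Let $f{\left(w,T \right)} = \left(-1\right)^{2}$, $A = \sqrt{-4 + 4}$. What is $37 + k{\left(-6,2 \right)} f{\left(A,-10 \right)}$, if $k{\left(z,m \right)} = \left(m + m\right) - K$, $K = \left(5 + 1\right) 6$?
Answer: $5$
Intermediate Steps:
$A = 0$ ($A = \sqrt{0} = 0$)
$f{\left(w,T \right)} = 1$
$K = 36$ ($K = 6 \cdot 6 = 36$)
$k{\left(z,m \right)} = -36 + 2 m$ ($k{\left(z,m \right)} = \left(m + m\right) - 36 = 2 m - 36 = -36 + 2 m$)
$37 + k{\left(-6,2 \right)} f{\left(A,-10 \right)} = 37 + \left(-36 + 2 \cdot 2\right) 1 = 37 + \left(-36 + 4\right) 1 = 37 - 32 = 5$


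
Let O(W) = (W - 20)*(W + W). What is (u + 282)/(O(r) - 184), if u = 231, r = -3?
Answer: -513/46 ≈ -11.152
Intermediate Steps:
O(W) = 2*W*(-20 + W) (O(W) = (-20 + W)*(2*W) = 2*W*(-20 + W))
(u + 282)/(O(r) - 184) = (231 + 282)/(2*(-3)*(-20 - 3) - 184) = 513/(2*(-3)*(-23) - 184) = 513/(138 - 184) = 513/(-46) = 513*(-1/46) = -513/46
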